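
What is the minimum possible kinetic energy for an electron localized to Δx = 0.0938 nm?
1.083 eV

Localizing a particle requires giving it sufficient momentum uncertainty:

1. From uncertainty principle: Δp ≥ ℏ/(2Δx)
   Δp_min = (1.055e-34 J·s) / (2 × 9.380e-11 m)
   Δp_min = 5.621e-25 kg·m/s

2. This momentum uncertainty corresponds to kinetic energy:
   KE ≈ (Δp)²/(2m) = (5.621e-25)²/(2 × 9.109e-31 kg)
   KE = 1.734e-19 J = 1.083 eV

Tighter localization requires more energy.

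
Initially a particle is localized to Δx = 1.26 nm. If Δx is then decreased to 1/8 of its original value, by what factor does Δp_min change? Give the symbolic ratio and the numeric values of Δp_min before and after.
Original Δp_min = 4.185 × 10^-26 kg·m/s; new Δp'_min = 3.348 × 10^-25 kg·m/s; ratio Δp'_min/Δp_min = 8.

From the uncertainty principle ΔxΔp ≥ ℏ/2, the minimum momentum uncertainty is Δp_min = ℏ/(2Δx).

Original (Δx = 1.26 nm = 1.260e-09 m):
Δp_min = (1.055e-34 J·s)/(2 × 1.260e-09 m) = 4.185e-26 kg·m/s

When Δx → (1/8)Δx:
Δp'_min = ℏ/(2 × (1/8)Δx) = 8 × ℏ/(2Δx) = 8 × Δp_min
Δp'_min = 8 × 4.185e-26 kg·m/s = 3.348e-25 kg·m/s

Since Δp_min ∝ 1/Δx, when Δx is decreased to 1/8 of its original value, Δp_min increases to 8 times its original value.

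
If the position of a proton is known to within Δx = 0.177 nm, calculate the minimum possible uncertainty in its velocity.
178.105 m/s

Using the Heisenberg uncertainty principle and Δp = mΔv:
ΔxΔp ≥ ℏ/2
Δx(mΔv) ≥ ℏ/2

The minimum uncertainty in velocity is:
Δv_min = ℏ/(2mΔx)
Δv_min = (1.055e-34 J·s) / (2 × 1.673e-27 kg × 1.770e-10 m)
Δv_min = 1.781e+02 m/s = 178.105 m/s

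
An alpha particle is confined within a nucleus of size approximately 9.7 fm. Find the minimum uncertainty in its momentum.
5.436 × 10^-21 kg·m/s

Using the Heisenberg uncertainty principle:
ΔxΔp ≥ ℏ/2

With Δx ≈ L = 9.700e-15 m (the confinement size):
Δp_min = ℏ/(2Δx)
Δp_min = (1.055e-34 J·s) / (2 × 9.700e-15 m)
Δp_min = 5.436e-21 kg·m/s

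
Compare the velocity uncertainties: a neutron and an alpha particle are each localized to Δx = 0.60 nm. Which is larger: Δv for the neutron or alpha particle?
The neutron has the larger minimum velocity uncertainty, by a ratio of 4.0.

For both particles, Δp_min = ℏ/(2Δx) = 8.788e-26 kg·m/s (same for both).

The velocity uncertainty is Δv = Δp/m:
- neutron: Δv = 8.788e-26 / 1.675e-27 = 5.247e+01 m/s = 52.469 m/s
- alpha particle: Δv = 8.788e-26 / 6.645e-27 = 1.323e+01 m/s = 13.226 m/s

Ratio: 5.247e+01 / 1.323e+01 = 4.0

The lighter particle has larger velocity uncertainty because Δv ∝ 1/m.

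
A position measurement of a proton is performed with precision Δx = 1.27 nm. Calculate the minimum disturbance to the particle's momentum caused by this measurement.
4.152 × 10^-26 kg·m/s

The uncertainty principle implies that measuring position disturbs momentum:
ΔxΔp ≥ ℏ/2

When we measure position with precision Δx, we necessarily introduce a momentum uncertainty:
Δp ≥ ℏ/(2Δx)
Δp_min = (1.055e-34 J·s) / (2 × 1.270e-09 m)
Δp_min = 4.152e-26 kg·m/s

The more precisely we measure position, the greater the momentum disturbance.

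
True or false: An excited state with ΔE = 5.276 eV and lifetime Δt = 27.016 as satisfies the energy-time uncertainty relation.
No, it violates the uncertainty relation.

Calculate the product ΔEΔt:
ΔE = 5.276 eV = 8.453e-19 J
ΔEΔt = (8.453e-19 J) × (2.702e-17 s)
ΔEΔt = 2.284e-35 J·s

Compare to the minimum allowed value ℏ/2:
ℏ/2 = 5.273e-35 J·s

Since ΔEΔt = 2.284e-35 J·s < 5.273e-35 J·s = ℏ/2,
this violates the uncertainty relation.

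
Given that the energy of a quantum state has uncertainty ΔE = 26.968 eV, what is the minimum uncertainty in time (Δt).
12.204 as

Using the energy-time uncertainty principle:
ΔEΔt ≥ ℏ/2

The minimum uncertainty in time is:
Δt_min = ℏ/(2ΔE)
Δt_min = (1.055e-34 J·s) / (2 × 4.321e-18 J)
Δt_min = 1.220e-17 s = 12.204 as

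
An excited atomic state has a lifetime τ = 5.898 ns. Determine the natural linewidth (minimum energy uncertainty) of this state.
55.800 neV

Using the energy-time uncertainty principle:
ΔEΔt ≥ ℏ/2

The lifetime τ represents the time uncertainty Δt.
The natural linewidth (minimum energy uncertainty) is:

ΔE = ℏ/(2τ)
ΔE = (1.055e-34 J·s) / (2 × 5.898e-09 s)
ΔE = 8.940e-27 J = 55.800 neV

This natural linewidth limits the precision of spectroscopic measurements.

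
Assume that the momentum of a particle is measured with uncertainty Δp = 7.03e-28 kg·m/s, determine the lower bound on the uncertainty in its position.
75.005 nm

Using the Heisenberg uncertainty principle:
ΔxΔp ≥ ℏ/2

The minimum uncertainty in position is:
Δx_min = ℏ/(2Δp)
Δx_min = (1.055e-34 J·s) / (2 × 7.030e-28 kg·m/s)
Δx_min = 7.501e-08 m = 75.005 nm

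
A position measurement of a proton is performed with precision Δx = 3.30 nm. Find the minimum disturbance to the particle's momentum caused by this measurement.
1.598 × 10^-26 kg·m/s

The uncertainty principle implies that measuring position disturbs momentum:
ΔxΔp ≥ ℏ/2

When we measure position with precision Δx, we necessarily introduce a momentum uncertainty:
Δp ≥ ℏ/(2Δx)
Δp_min = (1.055e-34 J·s) / (2 × 3.300e-09 m)
Δp_min = 1.598e-26 kg·m/s

The more precisely we measure position, the greater the momentum disturbance.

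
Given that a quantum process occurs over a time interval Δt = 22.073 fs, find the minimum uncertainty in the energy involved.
14.910 meV

Using the energy-time uncertainty principle:
ΔEΔt ≥ ℏ/2

The minimum uncertainty in energy is:
ΔE_min = ℏ/(2Δt)
ΔE_min = (1.055e-34 J·s) / (2 × 2.207e-14 s)
ΔE_min = 2.389e-21 J = 14.910 meV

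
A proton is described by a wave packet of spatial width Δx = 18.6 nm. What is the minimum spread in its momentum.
2.835 × 10^-27 kg·m/s

For a wave packet, the spatial width Δx and momentum spread Δp are related by the uncertainty principle:
ΔxΔp ≥ ℏ/2

The minimum momentum spread is:
Δp_min = ℏ/(2Δx)
Δp_min = (1.055e-34 J·s) / (2 × 1.860e-08 m)
Δp_min = 2.835e-27 kg·m/s

A wave packet cannot have both a well-defined position and well-defined momentum.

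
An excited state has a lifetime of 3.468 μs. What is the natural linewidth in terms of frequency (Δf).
22.946 kHz

Using the energy-time uncertainty principle and E = hf:
ΔEΔt ≥ ℏ/2
hΔf·Δt ≥ ℏ/2

The minimum frequency uncertainty is:
Δf = ℏ/(2hτ) = 1/(4πτ)
Δf = 1/(4π × 3.468e-06 s)
Δf = 2.295e+04 Hz = 22.946 kHz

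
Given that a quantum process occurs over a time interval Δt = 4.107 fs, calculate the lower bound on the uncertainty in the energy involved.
80.133 meV

Using the energy-time uncertainty principle:
ΔEΔt ≥ ℏ/2

The minimum uncertainty in energy is:
ΔE_min = ℏ/(2Δt)
ΔE_min = (1.055e-34 J·s) / (2 × 4.107e-15 s)
ΔE_min = 1.284e-20 J = 80.133 meV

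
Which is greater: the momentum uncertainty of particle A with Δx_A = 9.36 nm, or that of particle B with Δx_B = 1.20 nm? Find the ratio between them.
Particle B has the larger minimum momentum uncertainty, by a factor of 7.80.

For each particle, the minimum momentum uncertainty is Δp_min = ℏ/(2Δx):

Particle A: Δp_A = ℏ/(2×9.360e-09 m) = 5.633e-27 kg·m/s
Particle B: Δp_B = ℏ/(2×1.200e-09 m) = 4.394e-26 kg·m/s

Ratio: Δp_B/Δp_A = 7.80

Since Δp_min ∝ 1/Δx, the particle with smaller position uncertainty (B) has larger momentum uncertainty.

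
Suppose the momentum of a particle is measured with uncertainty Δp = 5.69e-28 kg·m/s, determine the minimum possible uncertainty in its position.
92.669 nm

Using the Heisenberg uncertainty principle:
ΔxΔp ≥ ℏ/2

The minimum uncertainty in position is:
Δx_min = ℏ/(2Δp)
Δx_min = (1.055e-34 J·s) / (2 × 5.690e-28 kg·m/s)
Δx_min = 9.267e-08 m = 92.669 nm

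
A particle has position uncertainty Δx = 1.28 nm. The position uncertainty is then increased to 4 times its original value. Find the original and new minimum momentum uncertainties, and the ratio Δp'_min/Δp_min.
Original Δp_min = 4.119 × 10^-26 kg·m/s; new Δp'_min = 1.030 × 10^-26 kg·m/s; ratio Δp'_min/Δp_min = 1/4.

From the uncertainty principle ΔxΔp ≥ ℏ/2, the minimum momentum uncertainty is Δp_min = ℏ/(2Δx).

Original (Δx = 1.28 nm = 1.280e-09 m):
Δp_min = (1.055e-34 J·s)/(2 × 1.280e-09 m) = 4.119e-26 kg·m/s

When Δx → 4Δx:
Δp'_min = ℏ/(2 × 4Δx) = (1/4) × ℏ/(2Δx) = (1/4) × Δp_min
Δp'_min = 1/4 × 4.119e-26 kg·m/s = 1.030e-26 kg·m/s

Since Δp_min ∝ 1/Δx, when Δx is increased to 4 times its original value, Δp_min decreases to 1/4 of its original value.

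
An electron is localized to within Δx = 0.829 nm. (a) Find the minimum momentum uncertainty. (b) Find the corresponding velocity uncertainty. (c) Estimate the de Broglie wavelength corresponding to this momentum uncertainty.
(a) Δp_min = 6.361 × 10^-26 kg·m/s
(b) Δv_min = 69.824 km/s
(c) λ_dB = 10.418 nm

Step-by-step:

(a) From the uncertainty principle:
Δp_min = ℏ/(2Δx) = (1.055e-34 J·s)/(2 × 8.290e-10 m) = 6.361e-26 kg·m/s

(b) The velocity uncertainty:
Δv = Δp/m = (6.361e-26 kg·m/s)/(9.109e-31 kg) = 6.982e+04 m/s = 69.824 km/s

(c) The de Broglie wavelength for this momentum:
λ = h/p = (6.626e-34 J·s)/(6.361e-26 kg·m/s) = 1.042e-08 m = 10.418 nm

Note: The de Broglie wavelength is comparable to the localization size, as expected from wave-particle duality.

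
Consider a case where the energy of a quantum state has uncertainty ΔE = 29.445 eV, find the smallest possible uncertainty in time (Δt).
11.177 as

Using the energy-time uncertainty principle:
ΔEΔt ≥ ℏ/2

The minimum uncertainty in time is:
Δt_min = ℏ/(2ΔE)
Δt_min = (1.055e-34 J·s) / (2 × 4.718e-18 J)
Δt_min = 1.118e-17 s = 11.177 as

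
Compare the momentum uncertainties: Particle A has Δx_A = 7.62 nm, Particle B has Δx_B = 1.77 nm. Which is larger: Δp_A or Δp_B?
Particle B has the larger minimum momentum uncertainty, by a factor of 4.31.

For each particle, the minimum momentum uncertainty is Δp_min = ℏ/(2Δx):

Particle A: Δp_A = ℏ/(2×7.620e-09 m) = 6.920e-27 kg·m/s
Particle B: Δp_B = ℏ/(2×1.770e-09 m) = 2.979e-26 kg·m/s

Ratio: Δp_B/Δp_A = 4.31

Since Δp_min ∝ 1/Δx, the particle with smaller position uncertainty (B) has larger momentum uncertainty.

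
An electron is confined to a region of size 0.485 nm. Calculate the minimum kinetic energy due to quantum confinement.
40.493 meV

Using the uncertainty principle:

1. Position uncertainty: Δx ≈ 4.850e-10 m
2. Minimum momentum uncertainty: Δp = ℏ/(2Δx) = 1.087e-25 kg·m/s
3. Minimum kinetic energy:
   KE = (Δp)²/(2m) = (1.087e-25)²/(2 × 9.109e-31 kg)
   KE = 6.488e-21 J = 40.493 meV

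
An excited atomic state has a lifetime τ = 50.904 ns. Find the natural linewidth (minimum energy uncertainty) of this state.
6.465 neV

Using the energy-time uncertainty principle:
ΔEΔt ≥ ℏ/2

The lifetime τ represents the time uncertainty Δt.
The natural linewidth (minimum energy uncertainty) is:

ΔE = ℏ/(2τ)
ΔE = (1.055e-34 J·s) / (2 × 5.090e-08 s)
ΔE = 1.036e-27 J = 6.465 neV

This natural linewidth limits the precision of spectroscopic measurements.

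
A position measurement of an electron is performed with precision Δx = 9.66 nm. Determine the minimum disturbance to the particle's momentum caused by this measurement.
5.458 × 10^-27 kg·m/s

The uncertainty principle implies that measuring position disturbs momentum:
ΔxΔp ≥ ℏ/2

When we measure position with precision Δx, we necessarily introduce a momentum uncertainty:
Δp ≥ ℏ/(2Δx)
Δp_min = (1.055e-34 J·s) / (2 × 9.660e-09 m)
Δp_min = 5.458e-27 kg·m/s

The more precisely we measure position, the greater the momentum disturbance.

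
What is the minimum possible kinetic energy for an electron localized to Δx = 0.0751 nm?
1.689 eV

Localizing a particle requires giving it sufficient momentum uncertainty:

1. From uncertainty principle: Δp ≥ ℏ/(2Δx)
   Δp_min = (1.055e-34 J·s) / (2 × 7.510e-11 m)
   Δp_min = 7.021e-25 kg·m/s

2. This momentum uncertainty corresponds to kinetic energy:
   KE ≈ (Δp)²/(2m) = (7.021e-25)²/(2 × 9.109e-31 kg)
   KE = 2.706e-19 J = 1.689 eV

Tighter localization requires more energy.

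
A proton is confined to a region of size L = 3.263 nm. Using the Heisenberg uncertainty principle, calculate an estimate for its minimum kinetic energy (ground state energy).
487.214 neV

Using the uncertainty principle to estimate ground state energy:

1. The position uncertainty is approximately the confinement size:
   Δx ≈ L = 3.263e-09 m

2. From ΔxΔp ≥ ℏ/2, the minimum momentum uncertainty is:
   Δp ≈ ℏ/(2L) = 1.616e-26 kg·m/s

3. The kinetic energy is approximately:
   KE ≈ (Δp)²/(2m) = (1.616e-26)²/(2 × 1.673e-27 kg)
   KE ≈ 7.806e-26 J = 487.214 neV

This is an order-of-magnitude estimate of the ground state energy.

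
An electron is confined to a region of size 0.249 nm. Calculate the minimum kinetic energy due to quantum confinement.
153.626 meV

Using the uncertainty principle:

1. Position uncertainty: Δx ≈ 2.490e-10 m
2. Minimum momentum uncertainty: Δp = ℏ/(2Δx) = 2.118e-25 kg·m/s
3. Minimum kinetic energy:
   KE = (Δp)²/(2m) = (2.118e-25)²/(2 × 9.109e-31 kg)
   KE = 2.461e-20 J = 153.626 meV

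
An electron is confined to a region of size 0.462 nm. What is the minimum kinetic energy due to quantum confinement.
44.625 meV

Using the uncertainty principle:

1. Position uncertainty: Δx ≈ 4.620e-10 m
2. Minimum momentum uncertainty: Δp = ℏ/(2Δx) = 1.141e-25 kg·m/s
3. Minimum kinetic energy:
   KE = (Δp)²/(2m) = (1.141e-25)²/(2 × 9.109e-31 kg)
   KE = 7.150e-21 J = 44.625 meV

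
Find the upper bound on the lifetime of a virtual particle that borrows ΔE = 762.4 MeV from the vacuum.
4.317 × 10^-25 s

Using the energy-time uncertainty principle:
ΔEΔt ≥ ℏ/2

For a virtual particle borrowing energy ΔE, the maximum lifetime is:
Δt_max = ℏ/(2ΔE)

Converting energy:
ΔE = 762.4 MeV = 1.221e-10 J

Δt_max = (1.055e-34 J·s) / (2 × 1.221e-10 J)
Δt_max = 4.317e-25 s = 4.317 × 10^-25 s

Virtual particles with higher borrowed energy exist for shorter times.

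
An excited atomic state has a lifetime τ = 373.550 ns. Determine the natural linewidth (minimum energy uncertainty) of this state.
881.023 peV

Using the energy-time uncertainty principle:
ΔEΔt ≥ ℏ/2

The lifetime τ represents the time uncertainty Δt.
The natural linewidth (minimum energy uncertainty) is:

ΔE = ℏ/(2τ)
ΔE = (1.055e-34 J·s) / (2 × 3.736e-07 s)
ΔE = 1.412e-28 J = 881.023 peV

This natural linewidth limits the precision of spectroscopic measurements.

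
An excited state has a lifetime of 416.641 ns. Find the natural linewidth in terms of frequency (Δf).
190.998 kHz

Using the energy-time uncertainty principle and E = hf:
ΔEΔt ≥ ℏ/2
hΔf·Δt ≥ ℏ/2

The minimum frequency uncertainty is:
Δf = ℏ/(2hτ) = 1/(4πτ)
Δf = 1/(4π × 4.166e-07 s)
Δf = 1.910e+05 Hz = 190.998 kHz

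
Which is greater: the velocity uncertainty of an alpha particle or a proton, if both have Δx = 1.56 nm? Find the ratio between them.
The proton has the larger minimum velocity uncertainty, by a ratio of 4.0.

For both particles, Δp_min = ℏ/(2Δx) = 3.380e-26 kg·m/s (same for both).

The velocity uncertainty is Δv = Δp/m:
- alpha particle: Δv = 3.380e-26 / 6.645e-27 = 5.087e+00 m/s = 5.087 m/s
- proton: Δv = 3.380e-26 / 1.673e-27 = 2.021e+01 m/s = 20.208 m/s

Ratio: 2.021e+01 / 5.087e+00 = 4.0

The lighter particle has larger velocity uncertainty because Δv ∝ 1/m.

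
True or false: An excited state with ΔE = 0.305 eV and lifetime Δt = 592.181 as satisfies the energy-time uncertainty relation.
No, it violates the uncertainty relation.

Calculate the product ΔEΔt:
ΔE = 0.305 eV = 4.887e-20 J
ΔEΔt = (4.887e-20 J) × (5.922e-16 s)
ΔEΔt = 2.894e-35 J·s

Compare to the minimum allowed value ℏ/2:
ℏ/2 = 5.273e-35 J·s

Since ΔEΔt = 2.894e-35 J·s < 5.273e-35 J·s = ℏ/2,
this violates the uncertainty relation.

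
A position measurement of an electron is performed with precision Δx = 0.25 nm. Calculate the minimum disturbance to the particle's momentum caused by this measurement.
2.109 × 10^-25 kg·m/s

The uncertainty principle implies that measuring position disturbs momentum:
ΔxΔp ≥ ℏ/2

When we measure position with precision Δx, we necessarily introduce a momentum uncertainty:
Δp ≥ ℏ/(2Δx)
Δp_min = (1.055e-34 J·s) / (2 × 2.500e-10 m)
Δp_min = 2.109e-25 kg·m/s

The more precisely we measure position, the greater the momentum disturbance.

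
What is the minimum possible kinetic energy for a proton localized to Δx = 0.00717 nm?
100.906 meV

Localizing a particle requires giving it sufficient momentum uncertainty:

1. From uncertainty principle: Δp ≥ ℏ/(2Δx)
   Δp_min = (1.055e-34 J·s) / (2 × 7.170e-12 m)
   Δp_min = 7.354e-24 kg·m/s

2. This momentum uncertainty corresponds to kinetic energy:
   KE ≈ (Δp)²/(2m) = (7.354e-24)²/(2 × 1.673e-27 kg)
   KE = 1.617e-20 J = 100.906 meV

Tighter localization requires more energy.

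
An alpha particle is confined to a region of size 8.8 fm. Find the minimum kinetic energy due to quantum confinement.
16.862 keV

Using the uncertainty principle:

1. Position uncertainty: Δx ≈ 8.800e-15 m
2. Minimum momentum uncertainty: Δp = ℏ/(2Δx) = 5.992e-21 kg·m/s
3. Minimum kinetic energy:
   KE = (Δp)²/(2m) = (5.992e-21)²/(2 × 6.645e-27 kg)
   KE = 2.702e-15 J = 16.862 keV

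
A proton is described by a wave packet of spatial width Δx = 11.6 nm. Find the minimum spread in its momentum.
4.546 × 10^-27 kg·m/s

For a wave packet, the spatial width Δx and momentum spread Δp are related by the uncertainty principle:
ΔxΔp ≥ ℏ/2

The minimum momentum spread is:
Δp_min = ℏ/(2Δx)
Δp_min = (1.055e-34 J·s) / (2 × 1.160e-08 m)
Δp_min = 4.546e-27 kg·m/s

A wave packet cannot have both a well-defined position and well-defined momentum.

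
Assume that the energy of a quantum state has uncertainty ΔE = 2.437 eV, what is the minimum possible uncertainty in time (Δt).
135.046 as

Using the energy-time uncertainty principle:
ΔEΔt ≥ ℏ/2

The minimum uncertainty in time is:
Δt_min = ℏ/(2ΔE)
Δt_min = (1.055e-34 J·s) / (2 × 3.905e-19 J)
Δt_min = 1.350e-16 s = 135.046 as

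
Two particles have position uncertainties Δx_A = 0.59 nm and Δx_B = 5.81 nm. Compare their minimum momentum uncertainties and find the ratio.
Particle A has the larger minimum momentum uncertainty, by a factor of 9.85.

For each particle, the minimum momentum uncertainty is Δp_min = ℏ/(2Δx):

Particle A: Δp_A = ℏ/(2×5.900e-10 m) = 8.937e-26 kg·m/s
Particle B: Δp_B = ℏ/(2×5.810e-09 m) = 9.075e-27 kg·m/s

Ratio: Δp_A/Δp_B = 9.85

Since Δp_min ∝ 1/Δx, the particle with smaller position uncertainty (A) has larger momentum uncertainty.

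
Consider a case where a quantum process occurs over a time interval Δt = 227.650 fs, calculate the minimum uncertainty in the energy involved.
1.446 meV

Using the energy-time uncertainty principle:
ΔEΔt ≥ ℏ/2

The minimum uncertainty in energy is:
ΔE_min = ℏ/(2Δt)
ΔE_min = (1.055e-34 J·s) / (2 × 2.276e-13 s)
ΔE_min = 2.316e-22 J = 1.446 meV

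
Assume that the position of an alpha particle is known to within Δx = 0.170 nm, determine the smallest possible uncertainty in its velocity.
46.679 m/s

Using the Heisenberg uncertainty principle and Δp = mΔv:
ΔxΔp ≥ ℏ/2
Δx(mΔv) ≥ ℏ/2

The minimum uncertainty in velocity is:
Δv_min = ℏ/(2mΔx)
Δv_min = (1.055e-34 J·s) / (2 × 6.645e-27 kg × 1.700e-10 m)
Δv_min = 4.668e+01 m/s = 46.679 m/s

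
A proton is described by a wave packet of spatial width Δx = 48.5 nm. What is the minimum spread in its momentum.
1.087 × 10^-27 kg·m/s

For a wave packet, the spatial width Δx and momentum spread Δp are related by the uncertainty principle:
ΔxΔp ≥ ℏ/2

The minimum momentum spread is:
Δp_min = ℏ/(2Δx)
Δp_min = (1.055e-34 J·s) / (2 × 4.850e-08 m)
Δp_min = 1.087e-27 kg·m/s

A wave packet cannot have both a well-defined position and well-defined momentum.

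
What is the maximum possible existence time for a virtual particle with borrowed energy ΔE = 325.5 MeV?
1.011 ys

Using the energy-time uncertainty principle:
ΔEΔt ≥ ℏ/2

For a virtual particle borrowing energy ΔE, the maximum lifetime is:
Δt_max = ℏ/(2ΔE)

Converting energy:
ΔE = 325.5 MeV = 5.215e-11 J

Δt_max = (1.055e-34 J·s) / (2 × 5.215e-11 J)
Δt_max = 1.011e-24 s = 1.011 ys

Virtual particles with higher borrowed energy exist for shorter times.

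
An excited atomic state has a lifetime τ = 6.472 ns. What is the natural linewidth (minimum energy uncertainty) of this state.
50.851 neV

Using the energy-time uncertainty principle:
ΔEΔt ≥ ℏ/2

The lifetime τ represents the time uncertainty Δt.
The natural linewidth (minimum energy uncertainty) is:

ΔE = ℏ/(2τ)
ΔE = (1.055e-34 J·s) / (2 × 6.472e-09 s)
ΔE = 8.147e-27 J = 50.851 neV

This natural linewidth limits the precision of spectroscopic measurements.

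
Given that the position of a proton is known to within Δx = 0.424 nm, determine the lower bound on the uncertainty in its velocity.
74.350 m/s

Using the Heisenberg uncertainty principle and Δp = mΔv:
ΔxΔp ≥ ℏ/2
Δx(mΔv) ≥ ℏ/2

The minimum uncertainty in velocity is:
Δv_min = ℏ/(2mΔx)
Δv_min = (1.055e-34 J·s) / (2 × 1.673e-27 kg × 4.240e-10 m)
Δv_min = 7.435e+01 m/s = 74.350 m/s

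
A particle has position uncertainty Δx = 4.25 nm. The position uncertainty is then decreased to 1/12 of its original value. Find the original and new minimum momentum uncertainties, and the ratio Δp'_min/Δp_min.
Original Δp_min = 1.241 × 10^-26 kg·m/s; new Δp'_min = 1.489 × 10^-25 kg·m/s; ratio Δp'_min/Δp_min = 12.

From the uncertainty principle ΔxΔp ≥ ℏ/2, the minimum momentum uncertainty is Δp_min = ℏ/(2Δx).

Original (Δx = 4.25 nm = 4.250e-09 m):
Δp_min = (1.055e-34 J·s)/(2 × 4.250e-09 m) = 1.241e-26 kg·m/s

When Δx → (1/12)Δx:
Δp'_min = ℏ/(2 × (1/12)Δx) = 12 × ℏ/(2Δx) = 12 × Δp_min
Δp'_min = 12 × 1.241e-26 kg·m/s = 1.489e-25 kg·m/s

Since Δp_min ∝ 1/Δx, when Δx is decreased to 1/12 of its original value, Δp_min increases to 12 times its original value.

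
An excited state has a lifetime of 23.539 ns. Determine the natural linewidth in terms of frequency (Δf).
3.381 MHz

Using the energy-time uncertainty principle and E = hf:
ΔEΔt ≥ ℏ/2
hΔf·Δt ≥ ℏ/2

The minimum frequency uncertainty is:
Δf = ℏ/(2hτ) = 1/(4πτ)
Δf = 1/(4π × 2.354e-08 s)
Δf = 3.381e+06 Hz = 3.381 MHz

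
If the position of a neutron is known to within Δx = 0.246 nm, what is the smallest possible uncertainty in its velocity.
127.972 m/s

Using the Heisenberg uncertainty principle and Δp = mΔv:
ΔxΔp ≥ ℏ/2
Δx(mΔv) ≥ ℏ/2

The minimum uncertainty in velocity is:
Δv_min = ℏ/(2mΔx)
Δv_min = (1.055e-34 J·s) / (2 × 1.675e-27 kg × 2.460e-10 m)
Δv_min = 1.280e+02 m/s = 127.972 m/s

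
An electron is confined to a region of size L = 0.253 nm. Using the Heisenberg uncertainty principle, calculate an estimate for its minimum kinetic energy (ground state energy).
148.807 meV

Using the uncertainty principle to estimate ground state energy:

1. The position uncertainty is approximately the confinement size:
   Δx ≈ L = 2.530e-10 m

2. From ΔxΔp ≥ ℏ/2, the minimum momentum uncertainty is:
   Δp ≈ ℏ/(2L) = 2.084e-25 kg·m/s

3. The kinetic energy is approximately:
   KE ≈ (Δp)²/(2m) = (2.084e-25)²/(2 × 9.109e-31 kg)
   KE ≈ 2.384e-20 J = 148.807 meV

This is an order-of-magnitude estimate of the ground state energy.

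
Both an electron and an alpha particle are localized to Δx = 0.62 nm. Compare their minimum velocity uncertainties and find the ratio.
The electron has the larger minimum velocity uncertainty, by a ratio of 7294.3.

For both particles, Δp_min = ℏ/(2Δx) = 8.505e-26 kg·m/s (same for both).

The velocity uncertainty is Δv = Δp/m:
- electron: Δv = 8.505e-26 / 9.109e-31 = 9.336e+04 m/s = 93.361 km/s
- alpha particle: Δv = 8.505e-26 / 6.645e-27 = 1.280e+01 m/s = 12.799 m/s

Ratio: 9.336e+04 / 1.280e+01 = 7294.3

The lighter particle has larger velocity uncertainty because Δv ∝ 1/m.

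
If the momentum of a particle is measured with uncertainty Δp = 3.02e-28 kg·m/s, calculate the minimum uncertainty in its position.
174.598 nm

Using the Heisenberg uncertainty principle:
ΔxΔp ≥ ℏ/2

The minimum uncertainty in position is:
Δx_min = ℏ/(2Δp)
Δx_min = (1.055e-34 J·s) / (2 × 3.020e-28 kg·m/s)
Δx_min = 1.746e-07 m = 174.598 nm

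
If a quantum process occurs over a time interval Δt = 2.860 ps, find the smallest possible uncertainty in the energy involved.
115.072 μeV

Using the energy-time uncertainty principle:
ΔEΔt ≥ ℏ/2

The minimum uncertainty in energy is:
ΔE_min = ℏ/(2Δt)
ΔE_min = (1.055e-34 J·s) / (2 × 2.860e-12 s)
ΔE_min = 1.844e-23 J = 115.072 μeV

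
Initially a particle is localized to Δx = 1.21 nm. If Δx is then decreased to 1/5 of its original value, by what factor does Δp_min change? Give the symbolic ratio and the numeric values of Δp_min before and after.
Original Δp_min = 4.358 × 10^-26 kg·m/s; new Δp'_min = 2.179 × 10^-25 kg·m/s; ratio Δp'_min/Δp_min = 5.

From the uncertainty principle ΔxΔp ≥ ℏ/2, the minimum momentum uncertainty is Δp_min = ℏ/(2Δx).

Original (Δx = 1.21 nm = 1.210e-09 m):
Δp_min = (1.055e-34 J·s)/(2 × 1.210e-09 m) = 4.358e-26 kg·m/s

When Δx → (1/5)Δx:
Δp'_min = ℏ/(2 × (1/5)Δx) = 5 × ℏ/(2Δx) = 5 × Δp_min
Δp'_min = 5 × 4.358e-26 kg·m/s = 2.179e-25 kg·m/s

Since Δp_min ∝ 1/Δx, when Δx is decreased to 1/5 of its original value, Δp_min increases to 5 times its original value.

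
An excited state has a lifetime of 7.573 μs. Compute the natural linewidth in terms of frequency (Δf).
10.508 kHz

Using the energy-time uncertainty principle and E = hf:
ΔEΔt ≥ ℏ/2
hΔf·Δt ≥ ℏ/2

The minimum frequency uncertainty is:
Δf = ℏ/(2hτ) = 1/(4πτ)
Δf = 1/(4π × 7.573e-06 s)
Δf = 1.051e+04 Hz = 10.508 kHz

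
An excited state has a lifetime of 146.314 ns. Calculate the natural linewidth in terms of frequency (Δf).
543.881 kHz

Using the energy-time uncertainty principle and E = hf:
ΔEΔt ≥ ℏ/2
hΔf·Δt ≥ ℏ/2

The minimum frequency uncertainty is:
Δf = ℏ/(2hτ) = 1/(4πτ)
Δf = 1/(4π × 1.463e-07 s)
Δf = 5.439e+05 Hz = 543.881 kHz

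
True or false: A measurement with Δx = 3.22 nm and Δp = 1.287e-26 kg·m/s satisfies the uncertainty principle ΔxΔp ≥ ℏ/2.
No, it violates the uncertainty principle (impossible measurement).

Calculate the product ΔxΔp:
ΔxΔp = (3.220e-09 m) × (1.287e-26 kg·m/s)
ΔxΔp = 4.144e-35 J·s

Compare to the minimum allowed value ℏ/2:
ℏ/2 = 5.273e-35 J·s

Since ΔxΔp = 4.144e-35 J·s < 5.273e-35 J·s = ℏ/2,
the measurement violates the uncertainty principle.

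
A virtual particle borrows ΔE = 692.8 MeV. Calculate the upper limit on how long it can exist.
4.750 × 10^-25 s

Using the energy-time uncertainty principle:
ΔEΔt ≥ ℏ/2

For a virtual particle borrowing energy ΔE, the maximum lifetime is:
Δt_max = ℏ/(2ΔE)

Converting energy:
ΔE = 692.8 MeV = 1.110e-10 J

Δt_max = (1.055e-34 J·s) / (2 × 1.110e-10 J)
Δt_max = 4.750e-25 s = 4.750 × 10^-25 s

Virtual particles with higher borrowed energy exist for shorter times.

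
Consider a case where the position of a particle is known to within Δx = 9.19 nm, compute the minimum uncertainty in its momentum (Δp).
5.738 × 10^-27 kg·m/s

Using the Heisenberg uncertainty principle:
ΔxΔp ≥ ℏ/2

The minimum uncertainty in momentum is:
Δp_min = ℏ/(2Δx)
Δp_min = (1.055e-34 J·s) / (2 × 9.190e-09 m)
Δp_min = 5.738e-27 kg·m/s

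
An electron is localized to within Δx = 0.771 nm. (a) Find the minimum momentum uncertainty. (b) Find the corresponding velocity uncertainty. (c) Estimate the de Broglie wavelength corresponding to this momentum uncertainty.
(a) Δp_min = 6.839 × 10^-26 kg·m/s
(b) Δv_min = 75.076 km/s
(c) λ_dB = 9.689 nm

Step-by-step:

(a) From the uncertainty principle:
Δp_min = ℏ/(2Δx) = (1.055e-34 J·s)/(2 × 7.710e-10 m) = 6.839e-26 kg·m/s

(b) The velocity uncertainty:
Δv = Δp/m = (6.839e-26 kg·m/s)/(9.109e-31 kg) = 7.508e+04 m/s = 75.076 km/s

(c) The de Broglie wavelength for this momentum:
λ = h/p = (6.626e-34 J·s)/(6.839e-26 kg·m/s) = 9.689e-09 m = 9.689 nm

Note: The de Broglie wavelength is comparable to the localization size, as expected from wave-particle duality.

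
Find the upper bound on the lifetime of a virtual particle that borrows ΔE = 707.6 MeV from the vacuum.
4.651 × 10^-25 s

Using the energy-time uncertainty principle:
ΔEΔt ≥ ℏ/2

For a virtual particle borrowing energy ΔE, the maximum lifetime is:
Δt_max = ℏ/(2ΔE)

Converting energy:
ΔE = 707.6 MeV = 1.134e-10 J

Δt_max = (1.055e-34 J·s) / (2 × 1.134e-10 J)
Δt_max = 4.651e-25 s = 4.651 × 10^-25 s

Virtual particles with higher borrowed energy exist for shorter times.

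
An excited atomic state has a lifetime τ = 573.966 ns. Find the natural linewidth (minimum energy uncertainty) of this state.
573.389 peV

Using the energy-time uncertainty principle:
ΔEΔt ≥ ℏ/2

The lifetime τ represents the time uncertainty Δt.
The natural linewidth (minimum energy uncertainty) is:

ΔE = ℏ/(2τ)
ΔE = (1.055e-34 J·s) / (2 × 5.740e-07 s)
ΔE = 9.187e-29 J = 573.389 peV

This natural linewidth limits the precision of spectroscopic measurements.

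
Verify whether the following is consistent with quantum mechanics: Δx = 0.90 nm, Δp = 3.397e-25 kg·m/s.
Yes, it satisfies the uncertainty principle.

Calculate the product ΔxΔp:
ΔxΔp = (9.000e-10 m) × (3.397e-25 kg·m/s)
ΔxΔp = 3.057e-34 J·s

Compare to the minimum allowed value ℏ/2:
ℏ/2 = 5.273e-35 J·s

Since ΔxΔp = 3.057e-34 J·s ≥ 5.273e-35 J·s = ℏ/2,
the measurement satisfies the uncertainty principle.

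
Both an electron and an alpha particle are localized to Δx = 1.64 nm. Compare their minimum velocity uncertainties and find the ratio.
The electron has the larger minimum velocity uncertainty, by a ratio of 7294.3.

For both particles, Δp_min = ℏ/(2Δx) = 3.215e-26 kg·m/s (same for both).

The velocity uncertainty is Δv = Δp/m:
- electron: Δv = 3.215e-26 / 9.109e-31 = 3.530e+04 m/s = 35.295 km/s
- alpha particle: Δv = 3.215e-26 / 6.645e-27 = 4.839e+00 m/s = 4.839 m/s

Ratio: 3.530e+04 / 4.839e+00 = 7294.3

The lighter particle has larger velocity uncertainty because Δv ∝ 1/m.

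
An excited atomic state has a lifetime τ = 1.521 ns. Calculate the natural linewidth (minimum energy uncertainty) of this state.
216.375 neV

Using the energy-time uncertainty principle:
ΔEΔt ≥ ℏ/2

The lifetime τ represents the time uncertainty Δt.
The natural linewidth (minimum energy uncertainty) is:

ΔE = ℏ/(2τ)
ΔE = (1.055e-34 J·s) / (2 × 1.521e-09 s)
ΔE = 3.467e-26 J = 216.375 neV

This natural linewidth limits the precision of spectroscopic measurements.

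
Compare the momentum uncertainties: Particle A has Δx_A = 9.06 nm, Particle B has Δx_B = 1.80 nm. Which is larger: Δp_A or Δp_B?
Particle B has the larger minimum momentum uncertainty, by a factor of 5.03.

For each particle, the minimum momentum uncertainty is Δp_min = ℏ/(2Δx):

Particle A: Δp_A = ℏ/(2×9.060e-09 m) = 5.820e-27 kg·m/s
Particle B: Δp_B = ℏ/(2×1.800e-09 m) = 2.929e-26 kg·m/s

Ratio: Δp_B/Δp_A = 5.03

Since Δp_min ∝ 1/Δx, the particle with smaller position uncertainty (B) has larger momentum uncertainty.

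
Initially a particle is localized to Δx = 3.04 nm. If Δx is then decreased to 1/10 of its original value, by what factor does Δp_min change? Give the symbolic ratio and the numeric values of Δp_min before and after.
Original Δp_min = 1.734 × 10^-26 kg·m/s; new Δp'_min = 1.734 × 10^-25 kg·m/s; ratio Δp'_min/Δp_min = 10.

From the uncertainty principle ΔxΔp ≥ ℏ/2, the minimum momentum uncertainty is Δp_min = ℏ/(2Δx).

Original (Δx = 3.04 nm = 3.040e-09 m):
Δp_min = (1.055e-34 J·s)/(2 × 3.040e-09 m) = 1.734e-26 kg·m/s

When Δx → (1/10)Δx:
Δp'_min = ℏ/(2 × (1/10)Δx) = 10 × ℏ/(2Δx) = 10 × Δp_min
Δp'_min = 10 × 1.734e-26 kg·m/s = 1.734e-25 kg·m/s

Since Δp_min ∝ 1/Δx, when Δx is decreased to 1/10 of its original value, Δp_min increases to 10 times its original value.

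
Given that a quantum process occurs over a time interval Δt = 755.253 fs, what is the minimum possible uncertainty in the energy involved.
435.756 μeV

Using the energy-time uncertainty principle:
ΔEΔt ≥ ℏ/2

The minimum uncertainty in energy is:
ΔE_min = ℏ/(2Δt)
ΔE_min = (1.055e-34 J·s) / (2 × 7.553e-13 s)
ΔE_min = 6.982e-23 J = 435.756 μeV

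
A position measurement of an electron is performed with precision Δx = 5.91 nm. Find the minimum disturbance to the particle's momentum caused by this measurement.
8.922 × 10^-27 kg·m/s

The uncertainty principle implies that measuring position disturbs momentum:
ΔxΔp ≥ ℏ/2

When we measure position with precision Δx, we necessarily introduce a momentum uncertainty:
Δp ≥ ℏ/(2Δx)
Δp_min = (1.055e-34 J·s) / (2 × 5.910e-09 m)
Δp_min = 8.922e-27 kg·m/s

The more precisely we measure position, the greater the momentum disturbance.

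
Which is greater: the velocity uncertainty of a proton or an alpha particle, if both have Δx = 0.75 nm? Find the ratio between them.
The proton has the larger minimum velocity uncertainty, by a ratio of 4.0.

For both particles, Δp_min = ℏ/(2Δx) = 7.030e-26 kg·m/s (same for both).

The velocity uncertainty is Δv = Δp/m:
- proton: Δv = 7.030e-26 / 1.673e-27 = 4.203e+01 m/s = 42.033 m/s
- alpha particle: Δv = 7.030e-26 / 6.645e-27 = 1.058e+01 m/s = 10.581 m/s

Ratio: 4.203e+01 / 1.058e+01 = 4.0

The lighter particle has larger velocity uncertainty because Δv ∝ 1/m.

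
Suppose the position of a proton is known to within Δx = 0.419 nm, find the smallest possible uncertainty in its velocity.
75.238 m/s

Using the Heisenberg uncertainty principle and Δp = mΔv:
ΔxΔp ≥ ℏ/2
Δx(mΔv) ≥ ℏ/2

The minimum uncertainty in velocity is:
Δv_min = ℏ/(2mΔx)
Δv_min = (1.055e-34 J·s) / (2 × 1.673e-27 kg × 4.190e-10 m)
Δv_min = 7.524e+01 m/s = 75.238 m/s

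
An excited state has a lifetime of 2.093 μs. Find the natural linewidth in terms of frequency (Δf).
38.021 kHz

Using the energy-time uncertainty principle and E = hf:
ΔEΔt ≥ ℏ/2
hΔf·Δt ≥ ℏ/2

The minimum frequency uncertainty is:
Δf = ℏ/(2hτ) = 1/(4πτ)
Δf = 1/(4π × 2.093e-06 s)
Δf = 3.802e+04 Hz = 38.021 kHz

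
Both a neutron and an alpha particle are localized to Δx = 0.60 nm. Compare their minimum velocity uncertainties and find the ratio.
The neutron has the larger minimum velocity uncertainty, by a ratio of 4.0.

For both particles, Δp_min = ℏ/(2Δx) = 8.788e-26 kg·m/s (same for both).

The velocity uncertainty is Δv = Δp/m:
- neutron: Δv = 8.788e-26 / 1.675e-27 = 5.247e+01 m/s = 52.469 m/s
- alpha particle: Δv = 8.788e-26 / 6.645e-27 = 1.323e+01 m/s = 13.226 m/s

Ratio: 5.247e+01 / 1.323e+01 = 4.0

The lighter particle has larger velocity uncertainty because Δv ∝ 1/m.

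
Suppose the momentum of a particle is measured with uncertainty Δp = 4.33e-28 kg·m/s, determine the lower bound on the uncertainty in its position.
121.775 nm

Using the Heisenberg uncertainty principle:
ΔxΔp ≥ ℏ/2

The minimum uncertainty in position is:
Δx_min = ℏ/(2Δp)
Δx_min = (1.055e-34 J·s) / (2 × 4.330e-28 kg·m/s)
Δx_min = 1.218e-07 m = 121.775 nm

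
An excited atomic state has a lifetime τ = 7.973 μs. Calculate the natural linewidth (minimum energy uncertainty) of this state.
41.278 peV

Using the energy-time uncertainty principle:
ΔEΔt ≥ ℏ/2

The lifetime τ represents the time uncertainty Δt.
The natural linewidth (minimum energy uncertainty) is:

ΔE = ℏ/(2τ)
ΔE = (1.055e-34 J·s) / (2 × 7.973e-06 s)
ΔE = 6.613e-30 J = 41.278 peV

This natural linewidth limits the precision of spectroscopic measurements.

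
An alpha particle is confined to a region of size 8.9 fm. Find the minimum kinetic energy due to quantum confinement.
16.485 keV

Using the uncertainty principle:

1. Position uncertainty: Δx ≈ 8.900e-15 m
2. Minimum momentum uncertainty: Δp = ℏ/(2Δx) = 5.925e-21 kg·m/s
3. Minimum kinetic energy:
   KE = (Δp)²/(2m) = (5.925e-21)²/(2 × 6.645e-27 kg)
   KE = 2.641e-15 J = 16.485 keV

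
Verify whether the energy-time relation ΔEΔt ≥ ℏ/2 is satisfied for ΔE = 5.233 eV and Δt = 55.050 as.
No, it violates the uncertainty relation.

Calculate the product ΔEΔt:
ΔE = 5.233 eV = 8.384e-19 J
ΔEΔt = (8.384e-19 J) × (5.505e-17 s)
ΔEΔt = 4.615e-35 J·s

Compare to the minimum allowed value ℏ/2:
ℏ/2 = 5.273e-35 J·s

Since ΔEΔt = 4.615e-35 J·s < 5.273e-35 J·s = ℏ/2,
this violates the uncertainty relation.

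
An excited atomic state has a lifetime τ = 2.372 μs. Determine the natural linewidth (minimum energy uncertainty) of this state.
138.746 peV

Using the energy-time uncertainty principle:
ΔEΔt ≥ ℏ/2

The lifetime τ represents the time uncertainty Δt.
The natural linewidth (minimum energy uncertainty) is:

ΔE = ℏ/(2τ)
ΔE = (1.055e-34 J·s) / (2 × 2.372e-06 s)
ΔE = 2.223e-29 J = 138.746 peV

This natural linewidth limits the precision of spectroscopic measurements.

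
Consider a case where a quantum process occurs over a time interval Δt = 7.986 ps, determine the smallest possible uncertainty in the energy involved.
41.210 μeV

Using the energy-time uncertainty principle:
ΔEΔt ≥ ℏ/2

The minimum uncertainty in energy is:
ΔE_min = ℏ/(2Δt)
ΔE_min = (1.055e-34 J·s) / (2 × 7.986e-12 s)
ΔE_min = 6.603e-24 J = 41.210 μeV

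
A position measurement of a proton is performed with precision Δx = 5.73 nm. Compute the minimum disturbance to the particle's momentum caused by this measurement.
9.202 × 10^-27 kg·m/s

The uncertainty principle implies that measuring position disturbs momentum:
ΔxΔp ≥ ℏ/2

When we measure position with precision Δx, we necessarily introduce a momentum uncertainty:
Δp ≥ ℏ/(2Δx)
Δp_min = (1.055e-34 J·s) / (2 × 5.730e-09 m)
Δp_min = 9.202e-27 kg·m/s

The more precisely we measure position, the greater the momentum disturbance.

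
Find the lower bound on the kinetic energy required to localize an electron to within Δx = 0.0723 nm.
1.822 eV

Localizing a particle requires giving it sufficient momentum uncertainty:

1. From uncertainty principle: Δp ≥ ℏ/(2Δx)
   Δp_min = (1.055e-34 J·s) / (2 × 7.230e-11 m)
   Δp_min = 7.293e-25 kg·m/s

2. This momentum uncertainty corresponds to kinetic energy:
   KE ≈ (Δp)²/(2m) = (7.293e-25)²/(2 × 9.109e-31 kg)
   KE = 2.919e-19 J = 1.822 eV

Tighter localization requires more energy.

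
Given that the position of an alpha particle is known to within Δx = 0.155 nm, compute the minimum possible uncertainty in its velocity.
51.197 m/s

Using the Heisenberg uncertainty principle and Δp = mΔv:
ΔxΔp ≥ ℏ/2
Δx(mΔv) ≥ ℏ/2

The minimum uncertainty in velocity is:
Δv_min = ℏ/(2mΔx)
Δv_min = (1.055e-34 J·s) / (2 × 6.645e-27 kg × 1.550e-10 m)
Δv_min = 5.120e+01 m/s = 51.197 m/s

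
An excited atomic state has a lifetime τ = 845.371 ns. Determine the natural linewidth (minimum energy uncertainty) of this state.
389.304 peV

Using the energy-time uncertainty principle:
ΔEΔt ≥ ℏ/2

The lifetime τ represents the time uncertainty Δt.
The natural linewidth (minimum energy uncertainty) is:

ΔE = ℏ/(2τ)
ΔE = (1.055e-34 J·s) / (2 × 8.454e-07 s)
ΔE = 6.237e-29 J = 389.304 peV

This natural linewidth limits the precision of spectroscopic measurements.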